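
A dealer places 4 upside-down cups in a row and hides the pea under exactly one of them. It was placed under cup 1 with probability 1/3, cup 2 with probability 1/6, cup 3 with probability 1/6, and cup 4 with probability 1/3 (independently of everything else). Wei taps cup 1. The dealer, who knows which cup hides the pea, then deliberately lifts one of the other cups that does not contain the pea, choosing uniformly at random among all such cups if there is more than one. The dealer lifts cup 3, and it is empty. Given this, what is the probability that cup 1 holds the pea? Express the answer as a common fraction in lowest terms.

Consider each possible location of the pea in turn.
If it is under cup 1 (prior 1/3): the dealer has 3 equally likely choices, so probability 1/3; weight (1/3)·(1/3) = 1/9.
If it is under cup 2 (prior 1/6): the dealer has 2 equally likely choices, so probability 1/2; weight (1/6)·(1/2) = 1/12.
If it is under cup 3 (prior 1/6): the dealer opened cup 3, so this case is ruled out; weight (1/6)·0 = 0.
If it is under cup 4 (prior 1/3): the dealer has 2 equally likely choices, so probability 1/2; weight (1/3)·(1/2) = 1/6.
The weights sum to 13/36.
So P(the pea under cup 1 | the dealer opened cup 3) = (1/9) / (13/36) = 4/13.

4/13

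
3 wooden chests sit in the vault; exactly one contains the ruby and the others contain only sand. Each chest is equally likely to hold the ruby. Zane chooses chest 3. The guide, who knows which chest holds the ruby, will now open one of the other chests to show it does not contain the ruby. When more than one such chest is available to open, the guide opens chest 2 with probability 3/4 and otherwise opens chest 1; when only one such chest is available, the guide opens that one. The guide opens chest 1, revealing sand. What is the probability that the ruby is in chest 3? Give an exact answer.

Apply Bayes' rule, conditioning on where the ruby actually is.
If it is in chest 1 (prior 1/3): the guide opened chest 1, so this case is ruled out; weight (1/3)·0 = 0.
If it is in chest 2 (prior 1/3): only chest 1 is available, probability 1; weight (1/3)·1 = 1/3.
If it is in chest 3 (prior 1/3): chest 2 is available but not opened, probability 1/4; weight (1/3)·(1/4) = 1/12.
The weights sum to 5/12.
So P(the ruby in chest 3 | the guide opened chest 1) = (1/12) / (5/12) = 1/5.

1/5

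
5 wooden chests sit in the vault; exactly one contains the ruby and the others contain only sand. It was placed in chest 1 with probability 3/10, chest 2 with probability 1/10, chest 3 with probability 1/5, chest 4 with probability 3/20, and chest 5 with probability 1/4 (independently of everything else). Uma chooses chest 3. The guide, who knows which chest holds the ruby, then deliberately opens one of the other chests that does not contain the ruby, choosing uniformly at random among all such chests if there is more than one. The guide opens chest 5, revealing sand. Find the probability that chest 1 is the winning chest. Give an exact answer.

3/7

Apply Bayes' rule, conditioning on where the ruby actually is.
If it is in chest 1 (prior 3/10): the guide has 3 equally likely choices, so probability 1/3; weight (3/10)·(1/3) = 1/10.
If it is in chest 2 (prior 1/10): the guide has 3 equally likely choices, so probability 1/3; weight (1/10)·(1/3) = 1/30.
If it is in chest 3 (prior 1/5): the guide has 4 equally likely choices, so probability 1/4; weight (1/5)·(1/4) = 1/20.
If it is in chest 4 (prior 3/20): the guide has 3 equally likely choices, so probability 1/3; weight (3/20)·(1/3) = 1/20.
If it is in chest 5 (prior 1/4): the guide opened chest 5, so this case is ruled out; weight (1/4)·0 = 0.
The weights sum to 7/30.
So P(the ruby in chest 1 | the guide opened chest 5) = (1/10) / (7/30) = 3/7.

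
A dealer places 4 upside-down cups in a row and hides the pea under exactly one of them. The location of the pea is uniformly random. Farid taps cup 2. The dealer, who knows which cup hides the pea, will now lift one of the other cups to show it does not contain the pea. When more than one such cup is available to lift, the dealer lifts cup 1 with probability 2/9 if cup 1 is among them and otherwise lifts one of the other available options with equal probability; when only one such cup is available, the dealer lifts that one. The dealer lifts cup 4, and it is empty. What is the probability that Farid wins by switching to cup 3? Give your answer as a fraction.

7/15

Consider each possible location of the pea in turn.
If it is under cup 1 (prior 1/4): cup 1 holds the prize so is unavailable; the dealer chooses uniformly among the 2 others, probability 1/2; weight (1/4)·(1/2) = 1/8.
If it is under cup 2 (prior 1/4): cup 1 is available but not opened; cup 4 gets probability (1 − 2/9)/2 = 7/18; weight (1/4)·(7/18) = 7/72.
If it is under cup 3 (prior 1/4): cup 1 is available but not opened, probability 7/9; weight (1/4)·(7/9) = 7/36.
If it is under cup 4 (prior 1/4): the dealer opened cup 4, so this case is ruled out; weight (1/4)·0 = 0.
The weights sum to 5/12.
So P(the pea under cup 3 | the dealer opened cup 4) = (7/36) / (5/12) = 7/15.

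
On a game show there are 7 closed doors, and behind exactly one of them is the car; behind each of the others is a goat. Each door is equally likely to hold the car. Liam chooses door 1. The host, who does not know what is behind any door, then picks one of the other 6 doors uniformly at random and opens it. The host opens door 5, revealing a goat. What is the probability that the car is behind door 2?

Apply Bayes' rule, conditioning on where the car actually is.
If it is behind any of doors 1, 2, 3, 4, 6, and 7 (prior 1/7 each): the host picks door 5 with probability 1/6 regardless, and it is not the prize; weight (1/7)·(1/6) = 1/42 each.
If it is behind door 5 (prior 1/7): the host opened door 5, so this case is ruled out; weight (1/7)·0 = 0.
The weights sum to 1/7.
So P(the car behind door 2 | the host opened door 5) = (1/42) / (1/7) = 1/6.

1/6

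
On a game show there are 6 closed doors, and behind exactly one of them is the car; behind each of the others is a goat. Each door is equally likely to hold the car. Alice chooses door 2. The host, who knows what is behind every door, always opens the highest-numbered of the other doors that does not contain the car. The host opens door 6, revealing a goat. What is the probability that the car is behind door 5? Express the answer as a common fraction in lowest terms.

Consider each possible location of the car in turn.
If it is behind any of doors 1, 2, 3, 4, and 5 (prior 1/6 each): door 6 is the highest-numbered option available, probability 1; weight (1/6)·1 = 1/6 each.
If it is behind door 6 (prior 1/6): the host opened door 6, so this case is ruled out; weight (1/6)·0 = 0.
The weights sum to 5/6.
So P(the car behind door 5 | the host opened door 6) = (1/6) / (5/6) = 1/5.

1/5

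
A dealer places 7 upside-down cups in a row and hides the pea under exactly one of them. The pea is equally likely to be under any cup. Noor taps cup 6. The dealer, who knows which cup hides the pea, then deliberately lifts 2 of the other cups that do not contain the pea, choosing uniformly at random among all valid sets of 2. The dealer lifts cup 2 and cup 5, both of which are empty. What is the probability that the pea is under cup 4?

Apply Bayes' rule, conditioning on where the pea actually is.
If it is under any of cups 1, 3, 4, and 7 (prior 1/7 each): the dealer has 10 equally likely choices, so probability 1/10; weight (1/7)·(1/10) = 1/70 each.
If it is under either of cups 2 and 5 (prior 1/7 each): that cup was opened and seen not to hold the prize — ruled out; weight (1/7)·0 = 0 each.
If it is under cup 6 (prior 1/7): the dealer has 15 equally likely choices, so probability 1/15; weight (1/7)·(1/15) = 1/105.
The weights sum to 1/15.
So P(the pea under cup 4 | the dealer opened cup 2 and cup 5) = (1/70) / (1/15) = 3/14.

3/14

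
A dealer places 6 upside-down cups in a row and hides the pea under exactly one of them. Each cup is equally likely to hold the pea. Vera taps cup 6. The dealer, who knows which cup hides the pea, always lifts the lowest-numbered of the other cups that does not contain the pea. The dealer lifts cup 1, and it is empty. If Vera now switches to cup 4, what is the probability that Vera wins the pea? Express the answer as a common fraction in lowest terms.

1/5

Consider each possible location of the pea in turn.
If it is under cup 1 (prior 1/6): the dealer opened cup 1, so this case is ruled out; weight (1/6)·0 = 0.
If it is under any of cups 2, 3, 4, 5, and 6 (prior 1/6 each): cup 1 is the lowest-numbered option available, probability 1; weight (1/6)·1 = 1/6 each.
The weights sum to 5/6.
So P(the pea under cup 4 | the dealer opened cup 1) = (1/6) / (5/6) = 1/5.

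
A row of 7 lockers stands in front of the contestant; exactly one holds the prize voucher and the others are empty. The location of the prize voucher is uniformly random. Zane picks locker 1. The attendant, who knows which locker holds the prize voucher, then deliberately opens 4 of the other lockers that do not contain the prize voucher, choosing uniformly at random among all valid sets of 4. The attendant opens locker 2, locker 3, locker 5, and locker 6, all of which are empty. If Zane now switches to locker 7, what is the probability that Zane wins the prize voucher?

Consider each possible location of the prize voucher in turn.
If it is in locker 1 (prior 1/7): the attendant has 15 equally likely choices, so probability 1/15; weight (1/7)·(1/15) = 1/105.
If it is in any of lockers 2, 3, 5, and 6 (prior 1/7 each): that locker was opened and seen not to hold the prize — ruled out; weight (1/7)·0 = 0 each.
If it is in either of lockers 4 and 7 (prior 1/7 each): the attendant has 5 equally likely choices, so probability 1/5; weight (1/7)·(1/5) = 1/35 each.
The weights sum to 1/15.
So P(the prize voucher in locker 7 | the attendant opened locker 2, locker 3, locker 5, and locker 6) = (1/35) / (1/15) = 3/7.

3/7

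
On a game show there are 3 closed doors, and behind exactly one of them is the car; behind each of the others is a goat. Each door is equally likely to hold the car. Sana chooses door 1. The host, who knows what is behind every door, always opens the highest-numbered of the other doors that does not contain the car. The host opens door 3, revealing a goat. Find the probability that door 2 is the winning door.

1/2

Condition on the true location of the car.
If it is behind either of doors 1 and 2 (prior 1/3 each): door 3 is the highest-numbered option available, probability 1; weight (1/3)·1 = 1/3 each.
If it is behind door 3 (prior 1/3): the host opened door 3, so this case is ruled out; weight (1/3)·0 = 0.
The weights sum to 2/3.
So P(the car behind door 2 | the host opened door 3) = (1/3) / (2/3) = 1/2.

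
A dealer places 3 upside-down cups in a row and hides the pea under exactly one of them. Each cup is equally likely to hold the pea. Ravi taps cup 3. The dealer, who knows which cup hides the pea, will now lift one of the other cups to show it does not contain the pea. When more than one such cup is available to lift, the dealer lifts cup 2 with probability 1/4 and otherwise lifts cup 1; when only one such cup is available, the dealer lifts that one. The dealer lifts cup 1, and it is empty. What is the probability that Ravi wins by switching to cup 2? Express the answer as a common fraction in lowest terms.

4/7

Condition on the true location of the pea.
If it is under cup 1 (prior 1/3): the dealer opened cup 1, so this case is ruled out; weight (1/3)·0 = 0.
If it is under cup 2 (prior 1/3): only cup 1 is available, probability 1; weight (1/3)·1 = 1/3.
If it is under cup 3 (prior 1/3): cup 2 is available but not opened, probability 3/4; weight (1/3)·(3/4) = 1/4.
The weights sum to 7/12.
So P(the pea under cup 2 | the dealer opened cup 1) = (1/3) / (7/12) = 4/7.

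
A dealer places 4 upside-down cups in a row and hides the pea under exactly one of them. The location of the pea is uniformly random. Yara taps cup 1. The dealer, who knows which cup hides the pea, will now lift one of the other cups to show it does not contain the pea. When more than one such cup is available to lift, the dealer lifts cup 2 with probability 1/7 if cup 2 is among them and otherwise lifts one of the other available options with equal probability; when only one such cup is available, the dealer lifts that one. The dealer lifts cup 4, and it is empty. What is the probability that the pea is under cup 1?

6/25

Consider each possible location of the pea in turn.
If it is under cup 1 (prior 1/4): cup 2 is available but not opened; cup 4 gets probability (1 − 1/7)/2 = 3/7; weight (1/4)·(3/7) = 3/28.
If it is under cup 2 (prior 1/4): cup 2 holds the prize so is unavailable; the dealer chooses uniformly among the 2 others, probability 1/2; weight (1/4)·(1/2) = 1/8.
If it is under cup 3 (prior 1/4): cup 2 is available but not opened, probability 6/7; weight (1/4)·(6/7) = 3/14.
If it is under cup 4 (prior 1/4): the dealer opened cup 4, so this case is ruled out; weight (1/4)·0 = 0.
The weights sum to 25/56.
So P(the pea under cup 1 | the dealer opened cup 4) = (3/28) / (25/56) = 6/25.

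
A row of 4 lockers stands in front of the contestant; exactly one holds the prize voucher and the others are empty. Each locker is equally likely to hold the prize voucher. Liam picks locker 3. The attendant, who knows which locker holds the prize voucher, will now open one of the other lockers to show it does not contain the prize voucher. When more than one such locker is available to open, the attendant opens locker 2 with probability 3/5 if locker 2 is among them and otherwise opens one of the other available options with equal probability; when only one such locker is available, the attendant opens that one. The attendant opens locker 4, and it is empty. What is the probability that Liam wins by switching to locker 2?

5/11

Consider each possible location of the prize voucher in turn.
If it is in locker 1 (prior 1/4): locker 2 is available but not opened, probability 2/5; weight (1/4)·(2/5) = 1/10.
If it is in locker 2 (prior 1/4): locker 2 holds the prize so is unavailable; the attendant chooses uniformly among the 2 others, probability 1/2; weight (1/4)·(1/2) = 1/8.
If it is in locker 3 (prior 1/4): locker 2 is available but not opened; locker 4 gets probability (1 − 3/5)/2 = 1/5; weight (1/4)·(1/5) = 1/20.
If it is in locker 4 (prior 1/4): the attendant opened locker 4, so this case is ruled out; weight (1/4)·0 = 0.
The weights sum to 11/40.
So P(the prize voucher in locker 2 | the attendant opened locker 4) = (1/8) / (11/40) = 5/11.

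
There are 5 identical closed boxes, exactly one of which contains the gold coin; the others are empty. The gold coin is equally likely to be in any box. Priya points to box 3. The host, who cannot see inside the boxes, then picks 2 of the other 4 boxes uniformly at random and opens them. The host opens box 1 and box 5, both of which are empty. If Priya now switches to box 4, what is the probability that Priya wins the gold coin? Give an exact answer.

1/3

Consider each possible location of the gold coin in turn.
If it is in either of boxes 1 and 5 (prior 1/5 each): that box was opened and seen not to hold the prize — ruled out; weight (1/5)·0 = 0 each.
If it is in any of boxes 2, 3, and 4 (prior 1/5 each): the host picks exactly this set with probability 1/6 regardless, and none is the prize; weight (1/5)·(1/6) = 1/30 each.
The weights sum to 1/10.
So P(the gold coin in box 4 | the host opened box 1 and box 5) = (1/30) / (1/10) = 1/3.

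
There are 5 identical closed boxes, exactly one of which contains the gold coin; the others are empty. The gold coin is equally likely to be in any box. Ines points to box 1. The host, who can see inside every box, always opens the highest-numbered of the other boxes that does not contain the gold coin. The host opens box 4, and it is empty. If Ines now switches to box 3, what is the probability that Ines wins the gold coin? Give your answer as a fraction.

0

Apply Bayes' rule, conditioning on where the gold coin actually is.
If it is in any of boxes 1, 2, and 3 (prior 1/5 each): the host would have opened box 5 instead, probability 0; weight (1/5)·0 = 0 each.
If it is in box 4 (prior 1/5): the host opened box 4, so this case is ruled out; weight (1/5)·0 = 0.
If it is in box 5 (prior 1/5): box 4 is the highest-numbered option available, probability 1; weight (1/5)·1 = 1/5.
The weights sum to 1/5.
So P(the gold coin in box 3 | the host opened box 4) = 0 / (1/5) = 0.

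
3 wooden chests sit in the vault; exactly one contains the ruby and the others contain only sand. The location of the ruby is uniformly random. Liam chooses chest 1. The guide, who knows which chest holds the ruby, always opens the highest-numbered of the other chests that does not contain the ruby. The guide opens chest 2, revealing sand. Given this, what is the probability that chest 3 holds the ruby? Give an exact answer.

1

Consider each possible location of the ruby in turn.
If it is in chest 1 (prior 1/3): the guide would have opened chest 3 instead, probability 0; weight (1/3)·0 = 0.
If it is in chest 2 (prior 1/3): the guide opened chest 2, so this case is ruled out; weight (1/3)·0 = 0.
If it is in chest 3 (prior 1/3): chest 2 is the highest-numbered option available, probability 1; weight (1/3)·1 = 1/3.
The weights sum to 1/3.
So P(the ruby in chest 3 | the guide opened chest 2) = (1/3) / (1/3) = 1.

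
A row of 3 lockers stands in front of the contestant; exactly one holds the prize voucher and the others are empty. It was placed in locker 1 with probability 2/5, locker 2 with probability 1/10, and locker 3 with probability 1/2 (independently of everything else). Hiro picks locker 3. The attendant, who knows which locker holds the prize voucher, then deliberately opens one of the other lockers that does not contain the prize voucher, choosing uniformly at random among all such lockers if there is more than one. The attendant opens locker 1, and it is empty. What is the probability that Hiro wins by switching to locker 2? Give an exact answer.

2/7

Condition on the true location of the prize voucher.
If it is in locker 1 (prior 2/5): the attendant opened locker 1, so this case is ruled out; weight (2/5)·0 = 0.
If it is in locker 2 (prior 1/10): the attendant has no choice, probability 1; weight (1/10)·1 = 1/10.
If it is in locker 3 (prior 1/2): the attendant has 2 equally likely choices, so probability 1/2; weight (1/2)·(1/2) = 1/4.
The weights sum to 7/20.
So P(the prize voucher in locker 2 | the attendant opened locker 1) = (1/10) / (7/20) = 2/7.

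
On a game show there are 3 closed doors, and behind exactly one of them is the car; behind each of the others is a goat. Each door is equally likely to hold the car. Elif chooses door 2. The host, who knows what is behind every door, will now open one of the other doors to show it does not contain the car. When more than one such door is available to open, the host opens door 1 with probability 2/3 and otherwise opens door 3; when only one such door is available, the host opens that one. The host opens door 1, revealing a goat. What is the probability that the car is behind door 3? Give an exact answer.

Apply Bayes' rule, conditioning on where the car actually is.
If it is behind door 1 (prior 1/3): the host opened door 1, so this case is ruled out; weight (1/3)·0 = 0.
If it is behind door 2 (prior 1/3): door 1 is available, opened with probability 2/3; weight (1/3)·(2/3) = 2/9.
If it is behind door 3 (prior 1/3): only door 1 is available, probability 1; weight (1/3)·1 = 1/3.
The weights sum to 5/9.
So P(the car behind door 3 | the host opened door 1) = (1/3) / (5/9) = 3/5.

3/5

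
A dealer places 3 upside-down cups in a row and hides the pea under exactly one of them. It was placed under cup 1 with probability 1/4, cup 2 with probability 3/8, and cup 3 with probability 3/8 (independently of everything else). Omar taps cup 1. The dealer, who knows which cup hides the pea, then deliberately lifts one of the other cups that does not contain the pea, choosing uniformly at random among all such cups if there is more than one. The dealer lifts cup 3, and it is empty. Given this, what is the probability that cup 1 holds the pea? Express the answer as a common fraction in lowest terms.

1/4

Consider each possible location of the pea in turn.
If it is under cup 1 (prior 1/4): the dealer has 2 equally likely choices, so probability 1/2; weight (1/4)·(1/2) = 1/8.
If it is under cup 2 (prior 3/8): the dealer has no choice, probability 1; weight (3/8)·1 = 3/8.
If it is under cup 3 (prior 3/8): the dealer opened cup 3, so this case is ruled out; weight (3/8)·0 = 0.
The weights sum to 1/2.
So P(the pea under cup 1 | the dealer opened cup 3) = (1/8) / (1/2) = 1/4.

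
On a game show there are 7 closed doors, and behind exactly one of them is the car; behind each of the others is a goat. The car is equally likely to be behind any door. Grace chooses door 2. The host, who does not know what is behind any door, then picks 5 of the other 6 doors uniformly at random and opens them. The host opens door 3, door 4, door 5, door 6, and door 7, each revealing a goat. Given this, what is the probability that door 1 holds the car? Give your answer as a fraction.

Because the host chose which doors to open without knowing where the car is, the choice is independent of the prize location. Learning that none of the 5 opened doors holds the car simply rules out those 5 locations and leaves the remaining 2 doors still equally likely by symmetry.
So P(the car behind door 1) = 1/2.

1/2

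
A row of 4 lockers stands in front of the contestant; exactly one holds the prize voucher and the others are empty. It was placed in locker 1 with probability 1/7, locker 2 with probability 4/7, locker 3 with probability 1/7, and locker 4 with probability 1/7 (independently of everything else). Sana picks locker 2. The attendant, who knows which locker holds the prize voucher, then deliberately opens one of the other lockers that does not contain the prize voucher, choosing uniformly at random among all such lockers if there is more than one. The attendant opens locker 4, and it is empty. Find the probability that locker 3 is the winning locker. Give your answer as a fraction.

Consider each possible location of the prize voucher in turn.
If it is in either of lockers 1 and 3 (prior 1/7 each): the attendant has 2 equally likely choices, so probability 1/2; weight (1/7)·(1/2) = 1/14 each.
If it is in locker 2 (prior 4/7): the attendant has 3 equally likely choices, so probability 1/3; weight (4/7)·(1/3) = 4/21.
If it is in locker 4 (prior 1/7): the attendant opened locker 4, so this case is ruled out; weight (1/7)·0 = 0.
The weights sum to 1/3.
So P(the prize voucher in locker 3 | the attendant opened locker 4) = (1/14) / (1/3) = 3/14.

3/14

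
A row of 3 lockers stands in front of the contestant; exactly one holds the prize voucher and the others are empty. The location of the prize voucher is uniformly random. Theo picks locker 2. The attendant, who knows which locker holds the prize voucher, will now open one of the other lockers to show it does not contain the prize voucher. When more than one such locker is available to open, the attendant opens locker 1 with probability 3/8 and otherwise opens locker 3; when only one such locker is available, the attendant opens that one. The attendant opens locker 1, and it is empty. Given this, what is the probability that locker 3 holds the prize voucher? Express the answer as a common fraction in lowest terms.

8/11

Condition on the true location of the prize voucher.
If it is in locker 1 (prior 1/3): the attendant opened locker 1, so this case is ruled out; weight (1/3)·0 = 0.
If it is in locker 2 (prior 1/3): locker 1 is available, opened with probability 3/8; weight (1/3)·(3/8) = 1/8.
If it is in locker 3 (prior 1/3): only locker 1 is available, probability 1; weight (1/3)·1 = 1/3.
The weights sum to 11/24.
So P(the prize voucher in locker 3 | the attendant opened locker 1) = (1/3) / (11/24) = 8/11.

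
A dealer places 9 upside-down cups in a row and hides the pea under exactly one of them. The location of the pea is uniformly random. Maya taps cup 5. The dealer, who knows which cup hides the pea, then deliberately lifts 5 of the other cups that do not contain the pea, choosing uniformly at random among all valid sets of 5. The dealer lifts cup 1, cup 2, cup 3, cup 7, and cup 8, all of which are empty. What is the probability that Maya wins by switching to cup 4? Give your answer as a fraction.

Apply Bayes' rule, conditioning on where the pea actually is.
If it is under any of cups 1, 2, 3, 7, and 8 (prior 1/9 each): that cup was opened and seen not to hold the prize — ruled out; weight (1/9)·0 = 0 each.
If it is under any of cups 4, 6, and 9 (prior 1/9 each): the dealer has 21 equally likely choices, so probability 1/21; weight (1/9)·(1/21) = 1/189 each.
If it is under cup 5 (prior 1/9): the dealer has 56 equally likely choices, so probability 1/56; weight (1/9)·(1/56) = 1/504.
The weights sum to 1/56.
So P(the pea under cup 4 | the dealer opened cup 1, cup 2, cup 3, cup 7, and cup 8) = (1/189) / (1/56) = 8/27.

8/27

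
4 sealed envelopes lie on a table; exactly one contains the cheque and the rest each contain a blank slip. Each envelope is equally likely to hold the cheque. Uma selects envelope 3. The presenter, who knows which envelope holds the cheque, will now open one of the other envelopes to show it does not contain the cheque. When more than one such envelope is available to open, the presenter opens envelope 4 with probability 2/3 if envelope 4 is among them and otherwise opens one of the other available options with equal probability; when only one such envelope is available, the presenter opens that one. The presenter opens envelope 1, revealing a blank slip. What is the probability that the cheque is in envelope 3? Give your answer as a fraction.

1/6

Apply Bayes' rule, conditioning on where the cheque actually is.
If it is in envelope 1 (prior 1/4): the presenter opened envelope 1, so this case is ruled out; weight (1/4)·0 = 0.
If it is in envelope 2 (prior 1/4): envelope 4 is available but not opened, probability 1/3; weight (1/4)·(1/3) = 1/12.
If it is in envelope 3 (prior 1/4): envelope 4 is available but not opened; envelope 1 gets probability (1 − 2/3)/2 = 1/6; weight (1/4)·(1/6) = 1/24.
If it is in envelope 4 (prior 1/4): envelope 4 holds the prize so is unavailable; the presenter chooses uniformly among the 2 others, probability 1/2; weight (1/4)·(1/2) = 1/8.
The weights sum to 1/4.
So P(the cheque in envelope 3 | the presenter opened envelope 1) = (1/24) / (1/4) = 1/6.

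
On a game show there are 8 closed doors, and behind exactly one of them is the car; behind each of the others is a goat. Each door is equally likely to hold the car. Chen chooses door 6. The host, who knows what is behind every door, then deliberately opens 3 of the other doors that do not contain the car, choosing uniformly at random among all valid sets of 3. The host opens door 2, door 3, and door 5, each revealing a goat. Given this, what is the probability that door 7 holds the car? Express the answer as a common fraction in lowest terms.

7/32

Condition on the true location of the car.
If it is behind any of doors 1, 4, 7, and 8 (prior 1/8 each): the host has 20 equally likely choices, so probability 1/20; weight (1/8)·(1/20) = 1/160 each.
If it is behind any of doors 2, 3, and 5 (prior 1/8 each): that door was opened and seen not to hold the prize — ruled out; weight (1/8)·0 = 0 each.
If it is behind door 6 (prior 1/8): the host has 35 equally likely choices, so probability 1/35; weight (1/8)·(1/35) = 1/280.
The weights sum to 1/35.
So P(the car behind door 7 | the host opened door 2, door 3, and door 5) = (1/160) / (1/35) = 7/32.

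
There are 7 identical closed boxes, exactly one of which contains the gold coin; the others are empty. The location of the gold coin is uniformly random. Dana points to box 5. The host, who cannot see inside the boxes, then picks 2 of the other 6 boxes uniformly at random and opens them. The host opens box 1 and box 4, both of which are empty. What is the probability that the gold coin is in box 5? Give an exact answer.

1/5

Consider each possible location of the gold coin in turn.
If it is in either of boxes 1 and 4 (prior 1/7 each): that box was opened and seen not to hold the prize — ruled out; weight (1/7)·0 = 0 each.
If it is in any of boxes 2, 3, 5, 6, and 7 (prior 1/7 each): the host picks exactly this set with probability 1/15 regardless, and none is the prize; weight (1/7)·(1/15) = 1/105 each.
The weights sum to 1/21.
So P(the gold coin in box 5 | the host opened box 1 and box 4) = (1/105) / (1/21) = 1/5.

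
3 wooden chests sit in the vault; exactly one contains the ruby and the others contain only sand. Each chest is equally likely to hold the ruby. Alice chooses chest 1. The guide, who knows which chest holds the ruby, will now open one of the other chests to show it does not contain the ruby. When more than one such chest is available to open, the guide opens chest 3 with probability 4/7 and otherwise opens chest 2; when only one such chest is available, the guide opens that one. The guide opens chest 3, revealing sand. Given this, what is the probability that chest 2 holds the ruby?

Apply Bayes' rule, conditioning on where the ruby actually is.
If it is in chest 1 (prior 1/3): chest 3 is available, opened with probability 4/7; weight (1/3)·(4/7) = 4/21.
If it is in chest 2 (prior 1/3): only chest 3 is available, probability 1; weight (1/3)·1 = 1/3.
If it is in chest 3 (prior 1/3): the guide opened chest 3, so this case is ruled out; weight (1/3)·0 = 0.
The weights sum to 11/21.
So P(the ruby in chest 2 | the guide opened chest 3) = (1/3) / (11/21) = 7/11.

7/11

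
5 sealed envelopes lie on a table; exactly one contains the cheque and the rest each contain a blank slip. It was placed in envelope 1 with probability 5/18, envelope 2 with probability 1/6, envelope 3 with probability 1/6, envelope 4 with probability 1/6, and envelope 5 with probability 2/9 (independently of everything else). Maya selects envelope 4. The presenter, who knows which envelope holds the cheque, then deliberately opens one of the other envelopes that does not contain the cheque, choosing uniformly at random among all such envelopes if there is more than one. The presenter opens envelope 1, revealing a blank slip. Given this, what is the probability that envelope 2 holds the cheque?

Condition on the true location of the cheque.
If it is in envelope 1 (prior 5/18): the presenter opened envelope 1, so this case is ruled out; weight (5/18)·0 = 0.
If it is in either of envelopes 2 and 3 (prior 1/6 each): the presenter has 3 equally likely choices, so probability 1/3; weight (1/6)·(1/3) = 1/18 each.
If it is in envelope 4 (prior 1/6): the presenter has 4 equally likely choices, so probability 1/4; weight (1/6)·(1/4) = 1/24.
If it is in envelope 5 (prior 2/9): the presenter has 3 equally likely choices, so probability 1/3; weight (2/9)·(1/3) = 2/27.
The weights sum to 49/216.
So P(the cheque in envelope 2 | the presenter opened envelope 1) = (1/18) / (49/216) = 12/49.

12/49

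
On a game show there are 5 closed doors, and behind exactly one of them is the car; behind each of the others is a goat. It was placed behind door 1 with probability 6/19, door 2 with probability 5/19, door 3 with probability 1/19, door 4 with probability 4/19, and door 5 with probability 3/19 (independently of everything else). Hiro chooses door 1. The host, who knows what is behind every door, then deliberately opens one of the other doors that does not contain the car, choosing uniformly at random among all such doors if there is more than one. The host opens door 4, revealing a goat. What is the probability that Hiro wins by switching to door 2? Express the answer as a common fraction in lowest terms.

Apply Bayes' rule, conditioning on where the car actually is.
If it is behind door 1 (prior 6/19): the host has 4 equally likely choices, so probability 1/4; weight (6/19)·(1/4) = 3/38.
If it is behind door 2 (prior 5/19): the host has 3 equally likely choices, so probability 1/3; weight (5/19)·(1/3) = 5/57.
If it is behind door 3 (prior 1/19): the host has 3 equally likely choices, so probability 1/3; weight (1/19)·(1/3) = 1/57.
If it is behind door 4 (prior 4/19): the host opened door 4, so this case is ruled out; weight (4/19)·0 = 0.
If it is behind door 5 (prior 3/19): the host has 3 equally likely choices, so probability 1/3; weight (3/19)·(1/3) = 1/19.
The weights sum to 9/38.
So P(the car behind door 2 | the host opened door 4) = (5/57) / (9/38) = 10/27.

10/27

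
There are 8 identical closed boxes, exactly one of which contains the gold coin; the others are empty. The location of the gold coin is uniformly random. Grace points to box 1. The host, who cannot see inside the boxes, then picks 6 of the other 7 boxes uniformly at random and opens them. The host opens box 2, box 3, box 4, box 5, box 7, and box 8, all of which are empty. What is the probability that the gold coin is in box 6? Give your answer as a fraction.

1/2

Because the host chose which boxes to open without knowing where the gold coin is, the choice is independent of the prize location. Learning that none of the 6 opened boxes holds the gold coin simply rules out those 6 locations and leaves the remaining 2 boxes still equally likely by symmetry.
So P(the gold coin in box 6) = 1/2.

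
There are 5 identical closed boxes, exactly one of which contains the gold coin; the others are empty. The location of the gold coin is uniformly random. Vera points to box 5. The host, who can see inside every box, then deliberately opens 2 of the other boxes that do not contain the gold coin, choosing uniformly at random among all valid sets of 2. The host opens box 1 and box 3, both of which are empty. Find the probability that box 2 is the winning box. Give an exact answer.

2/5

Condition on the true location of the gold coin.
If it is in either of boxes 1 and 3 (prior 1/5 each): that box was opened and seen not to hold the prize — ruled out; weight (1/5)·0 = 0 each.
If it is in either of boxes 2 and 4 (prior 1/5 each): the host has 3 equally likely choices, so probability 1/3; weight (1/5)·(1/3) = 1/15 each.
If it is in box 5 (prior 1/5): the host has 6 equally likely choices, so probability 1/6; weight (1/5)·(1/6) = 1/30.
The weights sum to 1/6.
So P(the gold coin in box 2 | the host opened box 1 and box 3) = (1/15) / (1/6) = 2/5.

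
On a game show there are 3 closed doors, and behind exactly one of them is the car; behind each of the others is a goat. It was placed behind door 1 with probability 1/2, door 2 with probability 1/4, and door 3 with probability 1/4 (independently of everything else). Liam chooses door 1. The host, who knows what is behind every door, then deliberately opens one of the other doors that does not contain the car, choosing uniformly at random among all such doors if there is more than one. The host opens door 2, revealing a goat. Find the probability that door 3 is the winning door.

Condition on the true location of the car.
If it is behind door 1 (prior 1/2): the host has 2 equally likely choices, so probability 1/2; weight (1/2)·(1/2) = 1/4.
If it is behind door 2 (prior 1/4): the host opened door 2, so this case is ruled out; weight (1/4)·0 = 0.
If it is behind door 3 (prior 1/4): the host has no choice, probability 1; weight (1/4)·1 = 1/4.
The weights sum to 1/2.
So P(the car behind door 3 | the host opened door 2) = (1/4) / (1/2) = 1/2.

1/2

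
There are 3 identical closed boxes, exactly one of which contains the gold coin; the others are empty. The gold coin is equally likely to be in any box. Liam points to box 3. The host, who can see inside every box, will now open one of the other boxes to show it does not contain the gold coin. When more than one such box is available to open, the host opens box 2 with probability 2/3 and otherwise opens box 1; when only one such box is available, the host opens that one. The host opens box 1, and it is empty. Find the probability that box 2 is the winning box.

Apply Bayes' rule, conditioning on where the gold coin actually is.
If it is in box 1 (prior 1/3): the host opened box 1, so this case is ruled out; weight (1/3)·0 = 0.
If it is in box 2 (prior 1/3): only box 1 is available, probability 1; weight (1/3)·1 = 1/3.
If it is in box 3 (prior 1/3): box 2 is available but not opened, probability 1/3; weight (1/3)·(1/3) = 1/9.
The weights sum to 4/9.
So P(the gold coin in box 2 | the host opened box 1) = (1/3) / (4/9) = 3/4.

3/4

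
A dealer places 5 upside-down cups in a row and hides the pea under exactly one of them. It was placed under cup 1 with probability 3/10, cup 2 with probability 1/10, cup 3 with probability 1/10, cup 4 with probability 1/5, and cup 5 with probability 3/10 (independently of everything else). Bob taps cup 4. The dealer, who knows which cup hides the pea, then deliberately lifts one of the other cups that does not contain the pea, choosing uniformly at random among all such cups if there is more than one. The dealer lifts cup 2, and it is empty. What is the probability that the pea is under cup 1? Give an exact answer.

Apply Bayes' rule, conditioning on where the pea actually is.
If it is under either of cups 1 and 5 (prior 3/10 each): the dealer has 3 equally likely choices, so probability 1/3; weight (3/10)·(1/3) = 1/10 each.
If it is under cup 2 (prior 1/10): the dealer opened cup 2, so this case is ruled out; weight (1/10)·0 = 0.
If it is under cup 3 (prior 1/10): the dealer has 3 equally likely choices, so probability 1/3; weight (1/10)·(1/3) = 1/30.
If it is under cup 4 (prior 1/5): the dealer has 4 equally likely choices, so probability 1/4; weight (1/5)·(1/4) = 1/20.
The weights sum to 17/60.
So P(the pea under cup 1 | the dealer opened cup 2) = (1/10) / (17/60) = 6/17.

6/17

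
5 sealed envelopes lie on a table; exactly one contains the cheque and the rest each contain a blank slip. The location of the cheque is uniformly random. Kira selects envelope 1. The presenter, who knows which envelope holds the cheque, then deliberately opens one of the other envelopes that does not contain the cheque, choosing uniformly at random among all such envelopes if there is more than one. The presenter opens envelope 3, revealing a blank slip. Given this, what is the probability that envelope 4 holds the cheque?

4/15

Consider each possible location of the cheque in turn.
If it is in envelope 1 (prior 1/5): the presenter has 4 equally likely choices, so probability 1/4; weight (1/5)·(1/4) = 1/20.
If it is in any of envelopes 2, 4, and 5 (prior 1/5 each): the presenter has 3 equally likely choices, so probability 1/3; weight (1/5)·(1/3) = 1/15 each.
If it is in envelope 3 (prior 1/5): the presenter opened envelope 3, so this case is ruled out; weight (1/5)·0 = 0.
The weights sum to 1/4.
So P(the cheque in envelope 4 | the presenter opened envelope 3) = (1/15) / (1/4) = 4/15.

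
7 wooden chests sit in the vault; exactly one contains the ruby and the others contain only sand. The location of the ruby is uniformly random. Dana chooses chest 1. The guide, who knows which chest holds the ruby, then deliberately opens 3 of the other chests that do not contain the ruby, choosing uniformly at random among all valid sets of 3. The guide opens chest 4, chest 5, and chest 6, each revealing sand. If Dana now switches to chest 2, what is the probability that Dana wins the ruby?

Condition on the true location of the ruby.
If it is in chest 1 (prior 1/7): the guide has 20 equally likely choices, so probability 1/20; weight (1/7)·(1/20) = 1/140.
If it is in any of chests 2, 3, and 7 (prior 1/7 each): the guide has 10 equally likely choices, so probability 1/10; weight (1/7)·(1/10) = 1/70 each.
If it is in any of chests 4, 5, and 6 (prior 1/7 each): that chest was opened and seen not to hold the prize — ruled out; weight (1/7)·0 = 0 each.
The weights sum to 1/20.
So P(the ruby in chest 2 | the guide opened chest 4, chest 5, and chest 6) = (1/70) / (1/20) = 2/7.

2/7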